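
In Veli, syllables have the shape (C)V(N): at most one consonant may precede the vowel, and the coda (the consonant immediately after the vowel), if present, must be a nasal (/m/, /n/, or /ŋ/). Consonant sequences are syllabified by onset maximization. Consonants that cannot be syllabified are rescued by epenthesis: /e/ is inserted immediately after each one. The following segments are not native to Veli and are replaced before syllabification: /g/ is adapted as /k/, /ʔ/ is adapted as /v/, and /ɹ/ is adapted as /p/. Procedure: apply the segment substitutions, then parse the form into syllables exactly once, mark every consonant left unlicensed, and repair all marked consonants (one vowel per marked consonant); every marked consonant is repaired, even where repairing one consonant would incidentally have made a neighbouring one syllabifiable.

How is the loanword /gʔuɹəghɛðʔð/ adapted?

Substitution: /g/ → /k/, /ʔ/ → /v/, /ɹ/ → /p/, giving /kvupəkhɛðvð/.
The consonants /k/, /k/, /ð/, /v/, /ð/ cannot be parsed into a legal (C)V(N) syllable (only a nasal (/m/, /n/, or /ŋ/) is licensed in coda position; onsets are limited to one consonant).
Inserting the epenthetic vowel yields /k/ → /ke/, /k/ → /ke/, /ð/ → /ðe/, /v/ → /ve/, /ð/ → /ðe/.

kevupəkehɛðeveðe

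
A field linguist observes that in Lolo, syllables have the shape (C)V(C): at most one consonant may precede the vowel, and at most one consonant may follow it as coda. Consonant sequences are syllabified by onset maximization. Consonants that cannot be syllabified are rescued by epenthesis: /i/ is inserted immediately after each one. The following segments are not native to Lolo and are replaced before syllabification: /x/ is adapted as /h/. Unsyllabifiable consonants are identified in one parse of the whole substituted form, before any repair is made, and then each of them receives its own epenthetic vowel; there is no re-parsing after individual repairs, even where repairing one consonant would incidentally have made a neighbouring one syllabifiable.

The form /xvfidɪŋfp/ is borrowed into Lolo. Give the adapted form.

Substitution: /x/ → /h/, giving /hvfidɪŋfp/.
The consonants /h/, /v/, /f/, /p/ cannot be parsed into a legal (C)V(C) syllable (at most one coda consonant is licensed; onsets are limited to one consonant).
Inserting the epenthetic vowel yields /h/ → /hi/, /v/ → /vi/, /f/ → /fi/, /p/ → /pi/.

hivifidɪŋfipi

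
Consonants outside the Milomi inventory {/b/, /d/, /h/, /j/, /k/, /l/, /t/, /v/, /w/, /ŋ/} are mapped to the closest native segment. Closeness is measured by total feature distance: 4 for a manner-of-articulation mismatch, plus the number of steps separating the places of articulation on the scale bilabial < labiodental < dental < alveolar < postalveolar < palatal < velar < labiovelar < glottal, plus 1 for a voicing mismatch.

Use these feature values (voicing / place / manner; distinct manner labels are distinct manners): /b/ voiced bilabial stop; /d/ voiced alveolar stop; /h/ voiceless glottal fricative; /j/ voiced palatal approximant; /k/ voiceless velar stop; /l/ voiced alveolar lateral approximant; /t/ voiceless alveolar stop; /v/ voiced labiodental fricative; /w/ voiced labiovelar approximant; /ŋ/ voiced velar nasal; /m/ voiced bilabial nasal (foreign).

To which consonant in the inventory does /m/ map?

/b/ is closest: manner differs (nasal→stop, +4), place distance 0 (bilabial→bilabial), same voicing; total 4. Next closest is /v/ at distance 5.

b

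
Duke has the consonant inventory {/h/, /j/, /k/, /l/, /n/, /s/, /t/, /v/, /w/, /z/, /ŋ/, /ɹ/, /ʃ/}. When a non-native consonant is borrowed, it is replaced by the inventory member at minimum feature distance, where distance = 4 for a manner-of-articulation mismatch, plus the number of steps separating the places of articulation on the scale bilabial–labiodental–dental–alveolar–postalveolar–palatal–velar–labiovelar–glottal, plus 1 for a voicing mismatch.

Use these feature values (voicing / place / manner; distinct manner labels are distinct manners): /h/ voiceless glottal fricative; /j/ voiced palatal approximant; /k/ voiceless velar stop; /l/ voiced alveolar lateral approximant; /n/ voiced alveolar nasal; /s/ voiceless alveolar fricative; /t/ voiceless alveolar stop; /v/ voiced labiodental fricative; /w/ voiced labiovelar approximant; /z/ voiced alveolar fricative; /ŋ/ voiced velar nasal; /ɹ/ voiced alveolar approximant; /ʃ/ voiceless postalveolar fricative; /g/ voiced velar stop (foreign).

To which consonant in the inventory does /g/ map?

/k/ is closest: same manner (stop), place distance 0 (velar→velar), voicing differs (+1); total 1. Next closest is /t/ at distance 4.

k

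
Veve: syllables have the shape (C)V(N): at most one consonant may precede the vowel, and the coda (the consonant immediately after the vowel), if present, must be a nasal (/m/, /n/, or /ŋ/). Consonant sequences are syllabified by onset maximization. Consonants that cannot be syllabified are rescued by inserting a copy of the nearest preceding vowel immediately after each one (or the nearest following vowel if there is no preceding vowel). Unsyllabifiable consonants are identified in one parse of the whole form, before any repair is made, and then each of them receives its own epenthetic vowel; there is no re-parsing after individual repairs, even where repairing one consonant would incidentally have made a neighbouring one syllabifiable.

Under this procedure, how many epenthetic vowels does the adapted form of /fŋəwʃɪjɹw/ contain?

The unsyllabifiable consonants are /f/, /w/, /j/, /ɹ/, /w/; each receives one epenthetic vowel.

5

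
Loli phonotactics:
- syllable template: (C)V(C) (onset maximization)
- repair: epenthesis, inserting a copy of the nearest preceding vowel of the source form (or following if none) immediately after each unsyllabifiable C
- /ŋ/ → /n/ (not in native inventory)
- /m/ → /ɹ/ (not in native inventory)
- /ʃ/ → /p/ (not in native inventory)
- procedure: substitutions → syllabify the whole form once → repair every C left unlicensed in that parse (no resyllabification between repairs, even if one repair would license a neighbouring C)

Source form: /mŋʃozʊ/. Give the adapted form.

Substitution: /m/ → /ɹ/, /ŋ/ → /n/, /ʃ/ → /p/, giving /ɹnpozʊ/.
Syllabifying with onset maximization leaves /ɹ/, /n/ stranded (at most one coda consonant is licensed; onsets are limited to one consonant).
Inserting the epenthetic vowel yields /ɹ/ → /ɹo/, /n/ → /no/.

ɹonopozʊ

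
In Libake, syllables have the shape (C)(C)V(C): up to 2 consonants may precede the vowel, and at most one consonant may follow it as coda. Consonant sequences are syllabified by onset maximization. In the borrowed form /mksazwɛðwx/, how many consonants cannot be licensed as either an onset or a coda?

3

The consonants /m/, /w/, /x/ cannot be parsed into a legal (C)(C)V(C) syllable (at most one coda consonant is licensed; onsets may contain at most 2 consonants).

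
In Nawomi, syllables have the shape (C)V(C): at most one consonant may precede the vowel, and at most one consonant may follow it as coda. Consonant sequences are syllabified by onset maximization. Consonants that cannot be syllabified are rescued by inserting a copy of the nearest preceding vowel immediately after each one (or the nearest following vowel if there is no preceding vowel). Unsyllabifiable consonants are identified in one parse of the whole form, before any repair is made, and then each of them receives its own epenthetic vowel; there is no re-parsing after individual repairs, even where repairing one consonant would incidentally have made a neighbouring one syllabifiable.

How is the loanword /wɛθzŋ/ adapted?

wɛθzɛŋɛ

Under (C)V(C), the unsyllabifiable consonants are /z/, /ŋ/ (at most one coda consonant is licensed; onsets are limited to one consonant).
Inserting the epenthetic vowel yields /z/ → /zɛ/, /ŋ/ → /ŋɛ/.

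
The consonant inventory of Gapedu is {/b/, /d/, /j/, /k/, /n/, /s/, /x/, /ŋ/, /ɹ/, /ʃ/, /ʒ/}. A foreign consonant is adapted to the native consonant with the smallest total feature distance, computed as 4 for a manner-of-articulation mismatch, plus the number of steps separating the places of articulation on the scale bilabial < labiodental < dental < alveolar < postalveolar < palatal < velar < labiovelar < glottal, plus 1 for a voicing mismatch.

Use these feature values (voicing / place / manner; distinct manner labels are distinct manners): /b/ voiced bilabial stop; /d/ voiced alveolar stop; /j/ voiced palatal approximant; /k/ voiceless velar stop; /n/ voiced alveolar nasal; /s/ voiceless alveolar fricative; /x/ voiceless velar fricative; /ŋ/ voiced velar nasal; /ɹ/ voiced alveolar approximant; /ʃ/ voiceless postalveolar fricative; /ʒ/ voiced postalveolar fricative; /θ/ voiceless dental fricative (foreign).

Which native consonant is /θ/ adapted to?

/s/ is closest: same manner (fricative), place distance 1 (dental→alveolar), same voicing; total 1. Next closest is /ʃ/ at distance 2.

s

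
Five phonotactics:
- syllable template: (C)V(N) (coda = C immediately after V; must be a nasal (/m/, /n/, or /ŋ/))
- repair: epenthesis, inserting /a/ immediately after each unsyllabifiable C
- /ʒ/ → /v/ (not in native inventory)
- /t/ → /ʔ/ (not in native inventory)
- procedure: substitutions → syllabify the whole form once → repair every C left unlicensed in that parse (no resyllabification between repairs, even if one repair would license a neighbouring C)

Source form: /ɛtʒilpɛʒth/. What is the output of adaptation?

Substitution: /t/ → /ʔ/, /ʒ/ → /v/, giving /ɛʔvilpɛvʔh/.
Syllabifying with onset maximization leaves /ʔ/, /l/, /v/, /ʔ/, /h/ stranded (only a nasal (/m/, /n/, or /ŋ/) is licensed in coda position; onsets are limited to one consonant).
Epenthesis after each stranded consonant: /ʔ/ → /ʔa/, /l/ → /la/, /v/ → /va/, /ʔ/ → /ʔa/, /h/ → /ha/.

ɛʔavilapɛvaʔaha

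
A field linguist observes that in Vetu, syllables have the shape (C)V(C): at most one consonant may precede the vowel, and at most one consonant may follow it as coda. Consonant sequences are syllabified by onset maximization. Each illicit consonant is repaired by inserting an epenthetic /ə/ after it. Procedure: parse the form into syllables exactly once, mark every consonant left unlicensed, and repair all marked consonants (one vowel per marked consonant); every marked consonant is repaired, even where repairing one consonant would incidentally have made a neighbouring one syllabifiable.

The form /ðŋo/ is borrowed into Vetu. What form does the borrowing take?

Syllabifying with onset maximization leaves /ð/ stranded (at most one coda consonant is licensed; onsets are limited to one consonant).
Epenthesis after each stranded consonant: /ð/ → /ðə/.

ðəŋo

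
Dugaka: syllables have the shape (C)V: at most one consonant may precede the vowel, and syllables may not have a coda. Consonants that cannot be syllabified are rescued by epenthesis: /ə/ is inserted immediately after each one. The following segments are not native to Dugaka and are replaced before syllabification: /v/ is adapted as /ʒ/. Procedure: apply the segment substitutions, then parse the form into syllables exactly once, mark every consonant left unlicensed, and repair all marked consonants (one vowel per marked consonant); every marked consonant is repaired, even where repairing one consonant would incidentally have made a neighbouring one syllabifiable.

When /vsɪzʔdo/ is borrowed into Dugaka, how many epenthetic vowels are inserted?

3

After substitution the input is /ʒsɪzʔdo/.
The unsyllabifiable consonants are /ʒ/, /z/, /ʔ/; each receives one epenthetic vowel.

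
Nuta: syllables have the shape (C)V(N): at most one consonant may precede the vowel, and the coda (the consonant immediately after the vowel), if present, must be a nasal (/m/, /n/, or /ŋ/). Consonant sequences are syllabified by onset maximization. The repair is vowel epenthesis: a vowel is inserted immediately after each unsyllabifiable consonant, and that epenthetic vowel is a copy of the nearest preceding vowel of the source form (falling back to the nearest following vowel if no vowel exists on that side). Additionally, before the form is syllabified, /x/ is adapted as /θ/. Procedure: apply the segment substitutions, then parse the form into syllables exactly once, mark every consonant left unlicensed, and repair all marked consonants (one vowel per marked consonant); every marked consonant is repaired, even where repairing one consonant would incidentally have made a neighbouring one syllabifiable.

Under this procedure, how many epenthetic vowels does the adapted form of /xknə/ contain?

2

After substitution the input is /θknə/.
The unsyllabifiable consonants are /θ/, /k/; each receives one epenthetic vowel.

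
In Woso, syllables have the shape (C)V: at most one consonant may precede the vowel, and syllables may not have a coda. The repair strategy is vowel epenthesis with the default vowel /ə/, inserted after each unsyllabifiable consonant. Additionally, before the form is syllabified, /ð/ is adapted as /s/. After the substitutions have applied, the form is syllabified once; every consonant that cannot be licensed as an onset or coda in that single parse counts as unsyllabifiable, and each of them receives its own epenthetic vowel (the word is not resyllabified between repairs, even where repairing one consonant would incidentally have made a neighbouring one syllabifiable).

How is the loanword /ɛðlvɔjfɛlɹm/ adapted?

Substitution: /ð/ → /s/, giving /ɛslvɔjfɛlɹm/.
Syllabifying with onset maximization leaves /s/, /l/, /j/, /l/, /ɹ/, /m/ stranded (no codas are permitted; onsets are limited to one consonant).
Inserting the epenthetic vowel yields /s/ → /sə/, /l/ → /lə/, /j/ → /jə/, /l/ → /lə/, /ɹ/ → /ɹə/, /m/ → /mə/.

ɛsələvɔjəfɛləɹəmə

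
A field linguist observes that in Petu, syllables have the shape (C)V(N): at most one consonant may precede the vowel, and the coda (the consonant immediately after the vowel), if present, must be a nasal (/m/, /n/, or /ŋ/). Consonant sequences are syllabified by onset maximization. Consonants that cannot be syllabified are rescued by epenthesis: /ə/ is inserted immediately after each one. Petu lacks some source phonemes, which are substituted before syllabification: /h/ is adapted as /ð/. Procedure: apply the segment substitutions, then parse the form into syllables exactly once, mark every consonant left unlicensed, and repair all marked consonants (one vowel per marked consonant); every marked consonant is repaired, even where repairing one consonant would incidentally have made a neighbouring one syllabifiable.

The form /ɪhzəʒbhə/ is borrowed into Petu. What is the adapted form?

Substitution: /h/ → /ð/, giving /ɪðzəʒbðə/.
Syllabifying with onset maximization leaves /ð/, /ʒ/, /b/ stranded (only a nasal (/m/, /n/, or /ŋ/) is licensed in coda position; onsets are limited to one consonant).
Epenthesis after each stranded consonant: /ð/ → /ðə/, /ʒ/ → /ʒə/, /b/ → /bə/.

ɪðəzəʒəbəðə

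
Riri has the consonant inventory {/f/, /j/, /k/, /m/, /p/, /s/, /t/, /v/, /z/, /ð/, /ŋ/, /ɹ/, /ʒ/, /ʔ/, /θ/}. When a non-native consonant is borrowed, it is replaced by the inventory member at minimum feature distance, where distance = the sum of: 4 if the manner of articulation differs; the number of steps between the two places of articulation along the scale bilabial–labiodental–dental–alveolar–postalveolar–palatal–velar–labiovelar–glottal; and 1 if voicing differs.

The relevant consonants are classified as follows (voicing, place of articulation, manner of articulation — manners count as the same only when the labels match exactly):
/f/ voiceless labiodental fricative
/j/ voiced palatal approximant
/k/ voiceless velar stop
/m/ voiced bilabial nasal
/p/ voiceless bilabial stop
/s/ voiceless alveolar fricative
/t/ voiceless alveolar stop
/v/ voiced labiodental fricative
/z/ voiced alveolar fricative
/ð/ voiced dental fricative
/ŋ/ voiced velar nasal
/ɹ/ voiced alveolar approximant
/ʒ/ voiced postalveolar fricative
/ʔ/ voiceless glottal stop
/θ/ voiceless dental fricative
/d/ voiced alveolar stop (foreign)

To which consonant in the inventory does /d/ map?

/t/ is closest: same manner (stop), place distance 0 (alveolar→alveolar), voicing differs (+1); total 1. Next closest is /k/ at distance 4.

t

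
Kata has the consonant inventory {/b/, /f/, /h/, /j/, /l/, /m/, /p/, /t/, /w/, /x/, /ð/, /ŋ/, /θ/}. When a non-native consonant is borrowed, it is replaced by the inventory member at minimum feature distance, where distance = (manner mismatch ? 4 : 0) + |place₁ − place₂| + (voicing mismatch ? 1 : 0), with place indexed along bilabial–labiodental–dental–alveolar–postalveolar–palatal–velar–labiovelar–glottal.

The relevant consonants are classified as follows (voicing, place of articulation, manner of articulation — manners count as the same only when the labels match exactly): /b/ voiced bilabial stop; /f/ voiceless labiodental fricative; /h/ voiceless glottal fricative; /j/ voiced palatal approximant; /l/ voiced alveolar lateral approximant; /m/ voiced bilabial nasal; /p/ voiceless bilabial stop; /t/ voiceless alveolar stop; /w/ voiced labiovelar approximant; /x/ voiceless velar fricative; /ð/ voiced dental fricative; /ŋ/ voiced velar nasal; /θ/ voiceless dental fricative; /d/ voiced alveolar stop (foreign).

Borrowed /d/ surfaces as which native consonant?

/t/ is closest: same manner (stop), place distance 0 (alveolar→alveolar), voicing differs (+1); total 1. Next closest is /b/ at distance 3.

t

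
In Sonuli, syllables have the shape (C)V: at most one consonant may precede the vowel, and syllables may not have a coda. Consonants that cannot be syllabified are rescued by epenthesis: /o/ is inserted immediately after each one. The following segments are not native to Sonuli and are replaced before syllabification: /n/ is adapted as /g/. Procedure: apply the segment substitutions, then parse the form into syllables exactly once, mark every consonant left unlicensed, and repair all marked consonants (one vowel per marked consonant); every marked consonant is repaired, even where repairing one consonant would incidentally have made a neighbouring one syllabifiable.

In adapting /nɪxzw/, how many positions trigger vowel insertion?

After substitution the input is /gɪxzw/.
The unsyllabifiable consonants are /x/, /z/, /w/; each receives one epenthetic vowel.

3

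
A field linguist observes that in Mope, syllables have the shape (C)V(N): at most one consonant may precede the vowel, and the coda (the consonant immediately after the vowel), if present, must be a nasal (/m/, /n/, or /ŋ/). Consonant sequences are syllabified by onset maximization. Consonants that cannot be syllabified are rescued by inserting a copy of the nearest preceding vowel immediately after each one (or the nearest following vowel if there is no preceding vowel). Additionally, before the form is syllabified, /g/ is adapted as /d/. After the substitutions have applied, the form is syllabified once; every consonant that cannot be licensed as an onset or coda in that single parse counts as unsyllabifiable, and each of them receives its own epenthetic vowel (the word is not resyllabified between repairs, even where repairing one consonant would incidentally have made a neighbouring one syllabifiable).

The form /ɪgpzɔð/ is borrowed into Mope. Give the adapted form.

Substitution: /g/ → /d/, giving /ɪdpzɔð/.
The consonants /d/, /p/, /ð/ cannot be parsed into a legal (C)V(N) syllable (only a nasal (/m/, /n/, or /ŋ/) is licensed in coda position; onsets are limited to one consonant).
Epenthesis after each stranded consonant: /d/ → /dɪ/, /p/ → /pɪ/, /ð/ → /ðɔ/.

ɪdɪpɪzɔðɔ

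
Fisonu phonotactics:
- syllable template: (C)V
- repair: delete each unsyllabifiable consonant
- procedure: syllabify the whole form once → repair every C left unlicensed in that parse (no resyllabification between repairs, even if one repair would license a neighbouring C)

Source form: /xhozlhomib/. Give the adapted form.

hohomi

Under (C)V, the unsyllabifiable consonants are /x/, /z/, /l/, /b/ (no codas are permitted; onsets are limited to one consonant).
Deleting the stranded consonants removes /x/, /z/, /l/, /b/.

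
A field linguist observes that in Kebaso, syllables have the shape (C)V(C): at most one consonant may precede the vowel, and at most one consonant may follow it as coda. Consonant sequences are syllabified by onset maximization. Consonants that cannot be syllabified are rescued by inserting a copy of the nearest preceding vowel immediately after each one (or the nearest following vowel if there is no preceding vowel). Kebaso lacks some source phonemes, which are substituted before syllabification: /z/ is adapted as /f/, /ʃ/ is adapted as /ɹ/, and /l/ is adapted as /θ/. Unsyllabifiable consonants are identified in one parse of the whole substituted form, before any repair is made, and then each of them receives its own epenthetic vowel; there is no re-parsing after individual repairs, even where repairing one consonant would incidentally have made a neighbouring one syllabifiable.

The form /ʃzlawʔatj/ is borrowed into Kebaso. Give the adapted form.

Substitution: /ʃ/ → /ɹ/, /z/ → /f/, /l/ → /θ/, giving /ɹfθawʔatj/.
Under (C)V(C), the unsyllabifiable consonants are /ɹ/, /f/, /j/ (at most one coda consonant is licensed; onsets are limited to one consonant).
Each unlicensed consonant becomes the onset of a new syllable: /ɹ/ → /ɹa/, /f/ → /fa/, /j/ → /ja/.

ɹafaθawʔatja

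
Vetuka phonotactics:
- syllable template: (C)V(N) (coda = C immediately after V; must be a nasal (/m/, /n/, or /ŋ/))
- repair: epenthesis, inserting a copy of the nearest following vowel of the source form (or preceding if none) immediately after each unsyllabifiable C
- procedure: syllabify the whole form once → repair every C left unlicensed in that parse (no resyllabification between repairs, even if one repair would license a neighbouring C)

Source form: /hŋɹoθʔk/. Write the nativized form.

hoŋoɹoθoʔoko

The consonants /h/, /ŋ/, /θ/, /ʔ/, /k/ cannot be parsed into a legal (C)V(N) syllable (only a nasal (/m/, /n/, or /ŋ/) is licensed in coda position; onsets are limited to one consonant).
Each unlicensed consonant becomes the onset of a new syllable: /h/ → /ho/, /ŋ/ → /ŋo/, /θ/ → /θo/, /ʔ/ → /ʔo/, /k/ → /ko/.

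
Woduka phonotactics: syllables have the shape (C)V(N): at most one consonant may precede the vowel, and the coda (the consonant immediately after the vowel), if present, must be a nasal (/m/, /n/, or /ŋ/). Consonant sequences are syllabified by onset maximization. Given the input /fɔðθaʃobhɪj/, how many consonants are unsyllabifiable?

Under (C)V(N), the unsyllabifiable consonants are /ð/, /b/, /j/ (only a nasal (/m/, /n/, or /ŋ/) is licensed in coda position; onsets are limited to one consonant).

3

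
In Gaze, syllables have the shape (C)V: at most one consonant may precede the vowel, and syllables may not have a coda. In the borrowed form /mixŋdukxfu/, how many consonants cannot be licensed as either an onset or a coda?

The consonants /x/, /ŋ/, /k/, /x/ cannot be parsed into a legal (C)V syllable (no codas are permitted; onsets are limited to one consonant).

4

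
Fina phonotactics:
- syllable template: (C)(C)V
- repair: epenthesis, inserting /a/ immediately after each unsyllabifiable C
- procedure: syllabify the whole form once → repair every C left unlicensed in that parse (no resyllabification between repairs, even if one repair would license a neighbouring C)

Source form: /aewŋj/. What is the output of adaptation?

aewaŋaja

Syllabifying with onset maximization leaves /w/, /ŋ/, /j/ stranded (no codas are permitted; onsets may contain at most 2 consonants).
Inserting the epenthetic vowel yields /w/ → /wa/, /ŋ/ → /ŋa/, /j/ → /ja/.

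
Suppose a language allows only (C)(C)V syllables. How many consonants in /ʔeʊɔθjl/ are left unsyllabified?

Syllabifying with onset maximization leaves /θ/, /j/, /l/ stranded (no codas are permitted; onsets may contain at most 2 consonants).

3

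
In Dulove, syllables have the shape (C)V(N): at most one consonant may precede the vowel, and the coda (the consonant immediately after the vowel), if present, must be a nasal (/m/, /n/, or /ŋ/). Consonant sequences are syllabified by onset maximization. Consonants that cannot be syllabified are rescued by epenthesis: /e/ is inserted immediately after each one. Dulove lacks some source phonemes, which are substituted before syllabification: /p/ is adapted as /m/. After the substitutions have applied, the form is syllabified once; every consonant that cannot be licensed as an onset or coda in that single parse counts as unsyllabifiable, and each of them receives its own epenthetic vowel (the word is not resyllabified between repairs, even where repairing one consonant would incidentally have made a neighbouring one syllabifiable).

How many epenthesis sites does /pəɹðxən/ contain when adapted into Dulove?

2

After substitution the input is /məɹðxən/.
The unsyllabifiable consonants are /ɹ/, /ð/; each receives one epenthetic vowel.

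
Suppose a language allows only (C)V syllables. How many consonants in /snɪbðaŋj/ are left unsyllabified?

The consonants /s/, /b/, /ŋ/, /j/ cannot be parsed into a legal (C)V syllable (no codas are permitted; onsets are limited to one consonant).

4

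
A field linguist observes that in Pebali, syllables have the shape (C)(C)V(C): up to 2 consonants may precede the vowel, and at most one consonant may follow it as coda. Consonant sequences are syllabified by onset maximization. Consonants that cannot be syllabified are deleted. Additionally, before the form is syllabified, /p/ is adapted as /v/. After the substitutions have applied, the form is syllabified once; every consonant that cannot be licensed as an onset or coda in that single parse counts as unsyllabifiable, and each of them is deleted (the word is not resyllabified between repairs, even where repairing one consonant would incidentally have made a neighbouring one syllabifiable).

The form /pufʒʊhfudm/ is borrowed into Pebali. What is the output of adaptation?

vufʒʊhfud

Substitution: /p/ → /v/, giving /vufʒʊhfudm/.
Syllabifying with onset maximization leaves /m/ stranded (at most one coda consonant is licensed; onsets may contain at most 2 consonants).
Each unlicensed consonant is deleted: /m/.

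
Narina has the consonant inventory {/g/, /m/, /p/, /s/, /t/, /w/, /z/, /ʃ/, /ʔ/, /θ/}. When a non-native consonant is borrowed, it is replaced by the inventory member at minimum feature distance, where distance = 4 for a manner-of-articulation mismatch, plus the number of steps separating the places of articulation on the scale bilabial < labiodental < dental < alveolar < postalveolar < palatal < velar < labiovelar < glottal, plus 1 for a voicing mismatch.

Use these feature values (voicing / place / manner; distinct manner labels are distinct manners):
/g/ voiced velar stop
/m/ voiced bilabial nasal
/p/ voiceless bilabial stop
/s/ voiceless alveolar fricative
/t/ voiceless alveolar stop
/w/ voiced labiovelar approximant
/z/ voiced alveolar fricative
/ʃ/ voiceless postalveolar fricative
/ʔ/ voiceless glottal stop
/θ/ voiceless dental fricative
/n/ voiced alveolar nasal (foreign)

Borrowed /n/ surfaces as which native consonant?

/m/ is closest: same manner (nasal), place distance 3 (alveolar→bilabial), same voicing; total 3. Next closest is /z/ at distance 4.

m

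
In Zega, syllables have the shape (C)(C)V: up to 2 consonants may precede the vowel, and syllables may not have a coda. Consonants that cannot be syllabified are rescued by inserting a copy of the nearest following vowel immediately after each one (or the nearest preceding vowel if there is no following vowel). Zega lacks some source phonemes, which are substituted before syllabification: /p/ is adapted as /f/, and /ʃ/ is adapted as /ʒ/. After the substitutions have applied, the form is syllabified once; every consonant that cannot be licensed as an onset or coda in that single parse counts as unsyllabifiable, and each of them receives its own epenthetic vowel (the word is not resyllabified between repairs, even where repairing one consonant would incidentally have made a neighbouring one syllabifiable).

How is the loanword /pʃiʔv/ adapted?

fʒiʔivi

Substitution: /p/ → /f/, /ʃ/ → /ʒ/, giving /fʒiʔv/.
The consonants /ʔ/, /v/ cannot be parsed into a legal (C)(C)V syllable (no codas are permitted; onsets may contain at most 2 consonants).
Each unlicensed consonant becomes the onset of a new syllable: /ʔ/ → /ʔi/, /v/ → /vi/.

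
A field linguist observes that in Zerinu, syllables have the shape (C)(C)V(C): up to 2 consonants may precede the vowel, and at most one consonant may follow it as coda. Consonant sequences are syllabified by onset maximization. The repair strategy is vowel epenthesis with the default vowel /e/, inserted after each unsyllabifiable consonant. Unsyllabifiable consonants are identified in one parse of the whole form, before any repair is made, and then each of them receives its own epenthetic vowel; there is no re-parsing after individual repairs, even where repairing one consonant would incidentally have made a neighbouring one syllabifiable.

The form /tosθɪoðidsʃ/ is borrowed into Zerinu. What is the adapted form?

Syllabifying with onset maximization leaves /s/, /ʃ/ stranded (at most one coda consonant is licensed; onsets may contain at most 2 consonants).
Each unlicensed consonant becomes the onset of a new syllable: /s/ → /se/, /ʃ/ → /ʃe/.

tosθɪoðidseʃe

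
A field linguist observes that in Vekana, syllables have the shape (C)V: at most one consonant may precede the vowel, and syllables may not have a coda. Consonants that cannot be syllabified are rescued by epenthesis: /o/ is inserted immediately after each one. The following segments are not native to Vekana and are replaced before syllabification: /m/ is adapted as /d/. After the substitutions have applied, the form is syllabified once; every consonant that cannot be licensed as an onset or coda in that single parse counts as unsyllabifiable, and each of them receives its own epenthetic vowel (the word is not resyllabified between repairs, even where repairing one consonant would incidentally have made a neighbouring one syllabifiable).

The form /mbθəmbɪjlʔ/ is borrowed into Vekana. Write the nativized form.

Substitution: /m/ → /d/, giving /dbθədbɪjlʔ/.
Syllabifying with onset maximization leaves /d/, /b/, /d/, /j/, /l/, /ʔ/ stranded (no codas are permitted; onsets are limited to one consonant).
Epenthesis after each stranded consonant: /d/ → /do/, /b/ → /bo/, /d/ → /do/, /j/ → /jo/, /l/ → /lo/, /ʔ/ → /ʔo/.

doboθədobɪjoloʔo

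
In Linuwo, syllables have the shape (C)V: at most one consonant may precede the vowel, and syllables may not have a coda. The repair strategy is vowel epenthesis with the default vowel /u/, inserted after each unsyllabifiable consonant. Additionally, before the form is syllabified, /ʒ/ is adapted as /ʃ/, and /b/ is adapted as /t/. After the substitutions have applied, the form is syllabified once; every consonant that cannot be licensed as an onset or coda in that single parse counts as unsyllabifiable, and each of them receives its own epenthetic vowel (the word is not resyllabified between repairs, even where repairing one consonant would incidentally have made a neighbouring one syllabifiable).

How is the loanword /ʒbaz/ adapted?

ʃutazu

Substitution: /ʒ/ → /ʃ/, /b/ → /t/, giving /ʃtaz/.
Syllabifying with onset maximization leaves /ʃ/, /z/ stranded (no codas are permitted; onsets are limited to one consonant).
Each unlicensed consonant becomes the onset of a new syllable: /ʃ/ → /ʃu/, /z/ → /zu/.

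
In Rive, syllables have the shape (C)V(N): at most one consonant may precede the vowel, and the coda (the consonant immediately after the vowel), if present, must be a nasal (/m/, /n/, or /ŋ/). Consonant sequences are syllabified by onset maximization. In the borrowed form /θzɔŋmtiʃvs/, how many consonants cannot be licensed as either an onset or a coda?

Syllabifying with onset maximization leaves /θ/, /m/, /ʃ/, /v/, /s/ stranded (only a nasal (/m/, /n/, or /ŋ/) is licensed in coda position; onsets are limited to one consonant).

5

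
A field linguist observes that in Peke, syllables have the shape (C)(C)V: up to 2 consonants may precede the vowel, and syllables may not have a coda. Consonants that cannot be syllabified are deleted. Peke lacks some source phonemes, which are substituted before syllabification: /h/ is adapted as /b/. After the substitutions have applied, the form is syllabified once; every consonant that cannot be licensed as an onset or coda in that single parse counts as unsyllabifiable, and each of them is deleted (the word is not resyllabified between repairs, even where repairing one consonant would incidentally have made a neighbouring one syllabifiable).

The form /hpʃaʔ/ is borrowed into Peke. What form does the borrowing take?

pʃa

Substitution: /h/ → /b/, giving /bpʃaʔ/.
Under (C)(C)V, the unsyllabifiable consonants are /b/, /ʔ/ (no codas are permitted; onsets may contain at most 2 consonants).
Deleting the stranded consonants removes /b/, /ʔ/.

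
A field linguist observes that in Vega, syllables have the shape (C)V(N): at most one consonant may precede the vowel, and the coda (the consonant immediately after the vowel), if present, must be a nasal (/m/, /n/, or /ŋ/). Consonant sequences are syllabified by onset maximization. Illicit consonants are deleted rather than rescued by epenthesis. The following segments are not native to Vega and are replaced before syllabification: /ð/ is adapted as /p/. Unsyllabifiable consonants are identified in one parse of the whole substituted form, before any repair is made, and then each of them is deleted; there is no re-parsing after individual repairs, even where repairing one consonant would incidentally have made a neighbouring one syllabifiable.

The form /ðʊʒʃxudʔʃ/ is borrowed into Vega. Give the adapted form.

pʊxu

Substitution: /ð/ → /p/, giving /pʊʒʃxudʔʃ/.
Syllabifying with onset maximization leaves /ʒ/, /ʃ/, /d/, /ʔ/, /ʃ/ stranded (only a nasal (/m/, /n/, or /ŋ/) is licensed in coda position; onsets are limited to one consonant).
Deleting the stranded consonants removes /ʒ/, /ʃ/, /d/, /ʔ/, /ʃ/.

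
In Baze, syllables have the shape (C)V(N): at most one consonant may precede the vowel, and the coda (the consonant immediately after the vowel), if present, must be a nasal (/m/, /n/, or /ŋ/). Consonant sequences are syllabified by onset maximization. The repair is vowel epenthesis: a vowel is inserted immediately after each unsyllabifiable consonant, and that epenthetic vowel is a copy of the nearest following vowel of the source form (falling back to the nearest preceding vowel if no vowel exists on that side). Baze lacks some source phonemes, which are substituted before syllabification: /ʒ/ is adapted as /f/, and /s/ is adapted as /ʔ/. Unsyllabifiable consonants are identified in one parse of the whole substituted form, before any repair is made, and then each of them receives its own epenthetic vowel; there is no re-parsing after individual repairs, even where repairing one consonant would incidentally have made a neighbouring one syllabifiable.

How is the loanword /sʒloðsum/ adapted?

ʔofoloðuʔum

Substitution: /s/ → /ʔ/, /ʒ/ → /f/, giving /ʔfloðʔum/.
Under (C)V(N), the unsyllabifiable consonants are /ʔ/, /f/, /ð/ (only a nasal (/m/, /n/, or /ŋ/) is licensed in coda position; onsets are limited to one consonant).
Epenthesis after each stranded consonant: /ʔ/ → /ʔo/, /f/ → /fo/, /ð/ → /ðu/.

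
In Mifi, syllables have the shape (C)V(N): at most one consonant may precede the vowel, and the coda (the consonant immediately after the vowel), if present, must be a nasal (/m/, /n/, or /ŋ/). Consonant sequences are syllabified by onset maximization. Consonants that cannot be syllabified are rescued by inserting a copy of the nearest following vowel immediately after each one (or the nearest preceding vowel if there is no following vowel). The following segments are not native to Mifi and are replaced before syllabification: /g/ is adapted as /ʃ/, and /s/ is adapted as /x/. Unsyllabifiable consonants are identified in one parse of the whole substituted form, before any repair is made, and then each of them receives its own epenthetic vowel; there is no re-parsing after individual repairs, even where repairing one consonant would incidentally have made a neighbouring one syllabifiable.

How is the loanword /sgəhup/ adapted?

Substitution: /s/ → /x/, /g/ → /ʃ/, giving /xʃəhup/.
Under (C)V(N), the unsyllabifiable consonants are /x/, /p/ (only a nasal (/m/, /n/, or /ŋ/) is licensed in coda position; onsets are limited to one consonant).
Epenthesis after each stranded consonant: /x/ → /xə/, /p/ → /pu/.

xəʃəhupu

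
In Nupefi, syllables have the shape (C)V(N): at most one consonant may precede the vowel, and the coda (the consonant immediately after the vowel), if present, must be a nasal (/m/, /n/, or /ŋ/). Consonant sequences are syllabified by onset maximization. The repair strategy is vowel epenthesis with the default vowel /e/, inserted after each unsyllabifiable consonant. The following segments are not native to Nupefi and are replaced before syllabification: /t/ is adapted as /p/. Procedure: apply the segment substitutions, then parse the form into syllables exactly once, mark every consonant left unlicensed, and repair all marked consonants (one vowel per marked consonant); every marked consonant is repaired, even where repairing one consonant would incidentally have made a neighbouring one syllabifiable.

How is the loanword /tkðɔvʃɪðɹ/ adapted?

pekeðɔveʃɪðeɹe

Substitution: /t/ → /p/, giving /pkðɔvʃɪðɹ/.
Under (C)V(N), the unsyllabifiable consonants are /p/, /k/, /v/, /ð/, /ɹ/ (only a nasal (/m/, /n/, or /ŋ/) is licensed in coda position; onsets are limited to one consonant).
Each unlicensed consonant becomes the onset of a new syllable: /p/ → /pe/, /k/ → /ke/, /v/ → /ve/, /ð/ → /ðe/, /ɹ/ → /ɹe/.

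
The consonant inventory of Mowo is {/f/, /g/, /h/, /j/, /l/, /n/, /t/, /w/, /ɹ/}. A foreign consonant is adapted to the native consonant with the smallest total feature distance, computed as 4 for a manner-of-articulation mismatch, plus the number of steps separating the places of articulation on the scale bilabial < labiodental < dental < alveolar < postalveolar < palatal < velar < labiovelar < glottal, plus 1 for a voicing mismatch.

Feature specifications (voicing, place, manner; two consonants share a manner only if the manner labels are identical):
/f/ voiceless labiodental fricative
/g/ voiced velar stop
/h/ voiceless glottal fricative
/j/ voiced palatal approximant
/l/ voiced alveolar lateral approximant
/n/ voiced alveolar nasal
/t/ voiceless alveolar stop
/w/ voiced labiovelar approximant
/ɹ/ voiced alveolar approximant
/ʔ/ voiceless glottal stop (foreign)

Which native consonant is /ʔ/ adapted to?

/g/ is closest: same manner (stop), place distance 2 (glottal→velar), voicing differs (+1); total 3. Next closest is /h/ at distance 4.

g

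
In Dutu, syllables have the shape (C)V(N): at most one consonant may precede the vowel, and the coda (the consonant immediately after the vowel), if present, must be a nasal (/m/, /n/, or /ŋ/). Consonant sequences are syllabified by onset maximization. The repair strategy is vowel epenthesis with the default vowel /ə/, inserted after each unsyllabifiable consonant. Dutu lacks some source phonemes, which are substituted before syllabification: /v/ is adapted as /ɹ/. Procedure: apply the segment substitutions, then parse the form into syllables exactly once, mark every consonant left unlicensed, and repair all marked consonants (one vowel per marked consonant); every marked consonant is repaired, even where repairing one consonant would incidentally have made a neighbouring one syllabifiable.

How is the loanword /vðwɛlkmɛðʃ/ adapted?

ɹəðəwɛləkəmɛðəʃə

Substitution: /v/ → /ɹ/, giving /ɹðwɛlkmɛðʃ/.
Under (C)V(N), the unsyllabifiable consonants are /ɹ/, /ð/, /l/, /k/, /ð/, /ʃ/ (only a nasal (/m/, /n/, or /ŋ/) is licensed in coda position; onsets are limited to one consonant).
Each unlicensed consonant becomes the onset of a new syllable: /ɹ/ → /ɹə/, /ð/ → /ðə/, /l/ → /lə/, /k/ → /kə/, /ð/ → /ðə/, /ʃ/ → /ʃə/.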